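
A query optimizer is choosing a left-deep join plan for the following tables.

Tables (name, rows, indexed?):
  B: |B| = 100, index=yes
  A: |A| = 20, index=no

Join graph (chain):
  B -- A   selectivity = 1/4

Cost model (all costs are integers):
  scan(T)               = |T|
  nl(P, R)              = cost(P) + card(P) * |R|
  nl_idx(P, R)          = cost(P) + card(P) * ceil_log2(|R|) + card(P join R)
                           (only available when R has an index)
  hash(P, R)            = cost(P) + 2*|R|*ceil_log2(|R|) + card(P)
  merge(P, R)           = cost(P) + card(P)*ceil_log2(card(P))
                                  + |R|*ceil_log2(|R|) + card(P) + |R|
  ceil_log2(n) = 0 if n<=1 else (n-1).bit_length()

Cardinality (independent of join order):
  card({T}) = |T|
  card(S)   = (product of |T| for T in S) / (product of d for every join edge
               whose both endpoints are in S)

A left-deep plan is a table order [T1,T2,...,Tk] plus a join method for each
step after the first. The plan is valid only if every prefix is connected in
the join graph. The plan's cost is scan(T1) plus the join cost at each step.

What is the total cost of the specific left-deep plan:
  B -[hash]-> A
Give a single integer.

400

step 1: scan B: cost=100, card=100
step 2: join A via hash
    card(P join A) = 100*20/(4) = 500
    cost = 100 + 2*20*5 + 100 = 400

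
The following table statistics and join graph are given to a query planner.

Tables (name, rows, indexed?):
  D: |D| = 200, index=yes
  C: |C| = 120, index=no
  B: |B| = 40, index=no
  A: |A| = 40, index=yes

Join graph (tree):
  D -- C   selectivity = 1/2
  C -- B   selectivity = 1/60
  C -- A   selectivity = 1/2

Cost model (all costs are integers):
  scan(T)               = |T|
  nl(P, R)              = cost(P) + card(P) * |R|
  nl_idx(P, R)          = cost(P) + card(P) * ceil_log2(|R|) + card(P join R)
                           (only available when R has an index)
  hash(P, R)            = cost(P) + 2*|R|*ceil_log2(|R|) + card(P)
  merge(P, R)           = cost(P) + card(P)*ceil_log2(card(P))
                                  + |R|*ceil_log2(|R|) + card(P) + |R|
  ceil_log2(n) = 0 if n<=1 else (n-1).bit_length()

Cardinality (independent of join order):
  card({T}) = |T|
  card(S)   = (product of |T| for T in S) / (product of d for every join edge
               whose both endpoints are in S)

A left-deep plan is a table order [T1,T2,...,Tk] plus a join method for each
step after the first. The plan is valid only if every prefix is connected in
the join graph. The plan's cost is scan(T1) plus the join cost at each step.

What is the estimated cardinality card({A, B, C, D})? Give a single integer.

Tables in S: A(40), B(40), C(120), D(200)
Edges inside S: D-C(d=2), C-B(d=60), C-A(d=2)
numerator = 40 * 40 * 120 * 200 = 38400000
denominator = 2 * 60 * 2 = 240
card(S) = 38400000 / 240 = 160000

160000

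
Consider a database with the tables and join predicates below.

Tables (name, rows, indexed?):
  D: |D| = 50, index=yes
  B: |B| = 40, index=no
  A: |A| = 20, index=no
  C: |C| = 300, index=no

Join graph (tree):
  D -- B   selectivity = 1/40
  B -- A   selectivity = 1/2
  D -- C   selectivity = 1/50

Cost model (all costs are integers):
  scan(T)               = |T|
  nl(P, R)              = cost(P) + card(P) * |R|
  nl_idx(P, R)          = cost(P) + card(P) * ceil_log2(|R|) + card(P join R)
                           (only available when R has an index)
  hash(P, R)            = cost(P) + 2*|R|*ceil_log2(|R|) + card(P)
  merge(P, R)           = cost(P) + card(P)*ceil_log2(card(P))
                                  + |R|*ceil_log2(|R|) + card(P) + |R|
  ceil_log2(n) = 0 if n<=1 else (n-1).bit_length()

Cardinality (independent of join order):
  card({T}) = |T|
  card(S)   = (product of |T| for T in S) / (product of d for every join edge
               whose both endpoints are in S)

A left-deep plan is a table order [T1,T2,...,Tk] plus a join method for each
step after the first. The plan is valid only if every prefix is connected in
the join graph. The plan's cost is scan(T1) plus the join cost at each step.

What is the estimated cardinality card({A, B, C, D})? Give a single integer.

Tables in S: A(20), B(40), C(300), D(50)
Edges inside S: D-B(d=40), B-A(d=2), D-C(d=50)
numerator = 20 * 40 * 300 * 50 = 12000000
denominator = 40 * 2 * 50 = 4000
card(S) = 12000000 / 4000 = 3000

3000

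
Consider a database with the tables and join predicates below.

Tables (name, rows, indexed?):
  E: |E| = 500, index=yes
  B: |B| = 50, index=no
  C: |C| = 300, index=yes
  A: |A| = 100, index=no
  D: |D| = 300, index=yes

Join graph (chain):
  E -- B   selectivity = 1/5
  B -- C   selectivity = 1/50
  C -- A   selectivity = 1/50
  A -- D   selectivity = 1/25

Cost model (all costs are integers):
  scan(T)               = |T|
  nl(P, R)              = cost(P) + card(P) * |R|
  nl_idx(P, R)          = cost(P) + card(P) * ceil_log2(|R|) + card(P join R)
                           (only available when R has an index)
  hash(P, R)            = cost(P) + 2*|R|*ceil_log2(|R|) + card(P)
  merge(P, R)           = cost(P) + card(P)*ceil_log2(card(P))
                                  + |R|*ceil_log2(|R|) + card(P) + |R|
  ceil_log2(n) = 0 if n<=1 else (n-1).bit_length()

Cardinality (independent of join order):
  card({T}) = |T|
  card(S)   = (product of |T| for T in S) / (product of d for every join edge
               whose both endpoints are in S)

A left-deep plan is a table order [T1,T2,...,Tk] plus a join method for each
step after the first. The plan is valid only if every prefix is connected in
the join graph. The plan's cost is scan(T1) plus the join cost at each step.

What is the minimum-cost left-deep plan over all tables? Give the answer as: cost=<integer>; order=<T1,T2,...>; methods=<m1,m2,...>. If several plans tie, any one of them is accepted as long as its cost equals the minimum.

Selinger DP (subsets sized 1..n):
  {E}: scan cost=500, card=500
  {B}: scan cost=50, card=50
  {C}: scan cost=300, card=300
  {A}: scan cost=100, card=100
  {D}: scan cost=300, card=300
  {BE}: card=5000; try (B,hash)→1600, (E,merge)→5400, (E,nl_idx)→5500, (B,merge)→5850, (E,hash)→9100, (E,nl)→25050 …(+1); best=1600 via (B,hash)
  {BC}: card=300; try (C,nl_idx)→800, (B,hash)→1200, (C,merge)→3400, (B,merge)→3650, (C,hash)→5500, (C,nl)→15050 …(+1); best=800 via (C,nl_idx)
  {AC}: card=600; try (C,nl_idx)→1600, (A,hash)→2000, (C,merge)→3900, (A,merge)→4100, (C,hash)→5600, (C,nl)→30100 …(+1); best=1600 via (C,nl_idx)
  {AD}: card=1200; try (A,hash)→2000, (D,nl_idx)→2200, (D,merge)→3900, (A,merge)→4100, (D,hash)→5600, (D,nl)→30100 …(+1); best=2000 via (A,hash)
  {BCE}: card=30000; try (E,merge)→8800, (E,hash)→10100, (C,hash)→12000, (E,nl_idx)→33500, (C,merge)→74600, (C,nl_idx)→76600 …(+2); best=8800 via (E,merge)
  {ABC}: card=600; try (A,hash)→2500, (B,hash)→2800, (A,merge)→4600, (B,merge)→8550, (A,nl)→30800, (B,nl)→31600; best=2500 via (A,hash)
  {ACD}: card=7200; try (D,hash)→7600, (C,hash)→8600, (D,merge)→11200, (D,nl_idx)→14200, (C,merge)→19400, (C,nl_idx)→20000 …(+2); best=7600 via (D,hash)
  {ABCE}: card=60000; try (E,hash)→12100, (E,merge)→14100, (A,hash)→40200, (E,nl_idx)→67900, (E,nl)→302500, (A,merge)→489600 …(+1); best=12100 via (E,hash)
  {ABCD}: card=7200; try (D,hash)→8500, (D,merge)→12100, (D,nl_idx)→15100, (B,hash)→15400, (B,merge)→108750, (D,nl)→182500 …(+1); best=8500 via (D,hash)
  {ABCDE}: card=720000; try (E,hash)→24700, (D,hash)→77500, (E,merge)→114300, (E,nl_idx)→793300, (D,merge)→1035100, (D,nl_idx)→1272100 …(+2); best=24700 via (E,hash)

cost=24700; order=B,C,A,D,E; methods=nl_idx,hash,hash,hash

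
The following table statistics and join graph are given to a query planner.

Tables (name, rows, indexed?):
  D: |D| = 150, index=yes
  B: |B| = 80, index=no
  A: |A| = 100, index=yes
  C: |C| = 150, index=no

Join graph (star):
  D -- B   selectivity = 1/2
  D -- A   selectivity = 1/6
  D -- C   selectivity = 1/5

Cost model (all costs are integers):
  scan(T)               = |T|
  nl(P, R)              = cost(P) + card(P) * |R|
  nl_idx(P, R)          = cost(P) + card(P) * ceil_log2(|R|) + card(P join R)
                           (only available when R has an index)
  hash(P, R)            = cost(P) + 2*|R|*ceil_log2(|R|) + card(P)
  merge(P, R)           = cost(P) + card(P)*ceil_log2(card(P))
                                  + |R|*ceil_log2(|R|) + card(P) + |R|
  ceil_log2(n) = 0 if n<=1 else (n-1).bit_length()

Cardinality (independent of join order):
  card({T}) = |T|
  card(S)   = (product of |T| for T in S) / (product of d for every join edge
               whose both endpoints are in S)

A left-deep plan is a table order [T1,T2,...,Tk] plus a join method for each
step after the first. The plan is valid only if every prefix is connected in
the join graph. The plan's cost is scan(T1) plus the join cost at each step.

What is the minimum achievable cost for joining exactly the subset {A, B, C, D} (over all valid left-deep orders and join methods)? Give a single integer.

Selinger DP over subsets of {A,B,C,D}:
  {D}: scan cost=150, card=150
  {B}: scan cost=80, card=80
  {A}: scan cost=100, card=100
  {C}: scan cost=150, card=150
  {BD}: card=6000; try (B,hash)→1420, (D,merge)→2070, (B,merge)→2140, (D,hash)→2560, (D,nl_idx)→6720, (D,nl)→12080 …(+1); best=1420 via (B,hash)
  {AD}: card=2500; try (A,hash)→1700, (D,merge)→2250, (A,merge)→2300, (D,hash)→2600, (D,nl_idx)→3400, (A,nl_idx)→3700 …(+2); best=1700 via (A,hash)
  {CD}: card=4500; try (D,hash)→2700, (C,hash)→2700, (D,merge)→2850, (C,merge)→2850, (D,nl_idx)→5850, (D,nl)→22650 …(+1); best=2700 via (D,hash)
  {ABD}: card=100000; try (B,hash)→5320, (A,hash)→8820, (B,merge)→34840, (A,merge)→86220, (A,nl_idx)→143420, (B,nl)→201700 …(+1); best=5320 via (B,hash)
  {BCD}: card=180000; try (B,hash)→8320, (C,hash)→9820, (B,merge)→66340, (C,merge)→86770, (B,nl)→362700, (C,nl)→901420; best=8320 via (B,hash)
  {ACD}: card=75000; try (C,hash)→6600, (A,hash)→8600, (C,merge)→35550, (A,merge)→66500, (A,nl_idx)→109200, (C,nl)→376700 …(+1); best=6600 via (C,hash)
  {ABCD}: card=3000000; try (B,hash)→82720, (C,hash)→107720, (A,hash)→189720, (B,merge)→1357240, (C,merge)→1806670, (A,merge)→3429120 …(+4); best=82720 via (B,hash)

82720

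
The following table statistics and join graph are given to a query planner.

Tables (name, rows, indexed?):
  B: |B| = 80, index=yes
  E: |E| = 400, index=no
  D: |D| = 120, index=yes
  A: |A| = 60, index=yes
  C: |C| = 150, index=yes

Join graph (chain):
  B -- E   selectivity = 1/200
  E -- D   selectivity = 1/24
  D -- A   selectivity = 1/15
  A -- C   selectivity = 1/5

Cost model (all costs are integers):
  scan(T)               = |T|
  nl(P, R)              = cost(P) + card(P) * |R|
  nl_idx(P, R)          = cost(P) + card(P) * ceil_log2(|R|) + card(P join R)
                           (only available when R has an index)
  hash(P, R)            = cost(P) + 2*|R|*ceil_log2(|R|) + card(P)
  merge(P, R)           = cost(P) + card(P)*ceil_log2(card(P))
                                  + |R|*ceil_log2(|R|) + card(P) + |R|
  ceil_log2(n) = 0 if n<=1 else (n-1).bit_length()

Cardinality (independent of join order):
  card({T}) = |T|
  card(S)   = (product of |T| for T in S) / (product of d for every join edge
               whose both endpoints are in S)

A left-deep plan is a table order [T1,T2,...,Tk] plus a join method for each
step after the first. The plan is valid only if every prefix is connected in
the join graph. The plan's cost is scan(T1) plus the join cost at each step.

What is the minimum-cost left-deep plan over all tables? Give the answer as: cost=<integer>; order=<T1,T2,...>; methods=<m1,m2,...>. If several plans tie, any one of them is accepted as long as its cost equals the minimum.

cost=10880; order=E,B,D,A,C; methods=hash,hash,hash,hash

Selinger DP (subsets sized 1..n):
  {B}: scan cost=80, card=80
  {E}: scan cost=400, card=400
  {D}: scan cost=120, card=120
  {A}: scan cost=60, card=60
  {C}: scan cost=150, card=150
  {BE}: card=160; try (B,hash)→1920, (B,nl_idx)→3360, (E,merge)→4720, (B,merge)→5040, (E,hash)→7360, (E,nl)→32080 …(+1); best=1920 via (B,hash)
  {DE}: card=2000; try (D,hash)→2480, (E,merge)→5080, (D,nl_idx)→5200, (D,merge)→5360, (E,hash)→7440, (E,nl)→48120 …(+1); best=2480 via (D,hash)
  {AD}: card=480; try (D,nl_idx)→960, (A,hash)→960, (A,nl_idx)→1320, (D,merge)→1440, (A,merge)→1500, (D,hash)→1800 …(+2); best=960 via (D,nl_idx)
  {AC}: card=1800; try (A,hash)→1020, (C,merge)→1830, (A,merge)→1920, (C,nl_idx)→2340, (C,hash)→2520, (A,nl_idx)→2850 …(+2); best=1020 via (A,hash)
  {BDE}: card=800; try (D,hash)→3760, (D,nl_idx)→3840, (D,merge)→4320, (B,hash)→5600, (B,nl_idx)→17280, (D,nl)→21120 …(+2); best=3760 via (D,hash)
  {ADE}: card=8000; try (A,hash)→5200, (E,hash)→8640, (E,merge)→9760, (A,nl_idx)→22480, (A,merge)→26900, (A,nl)→122480 …(+1); best=5200 via (A,hash)
  {ACD}: card=14400; try (C,hash)→3840, (D,hash)→4500, (C,merge)→7110, (C,nl_idx)→19200, (D,merge)→23580, (D,nl_idx)→28020 …(+2); best=3840 via (C,hash)
  {ABDE}: card=3200; try (A,hash)→5280, (A,nl_idx)→11760, (A,merge)→12980, (B,hash)→14320, (A,nl)→51760, (B,nl_idx)→64400 …(+2); best=5280 via (A,hash)
  {ACDE}: card=240000; try (C,hash)→15600, (E,hash)→25440, (C,merge)→118550, (E,merge)→223840, (C,nl_idx)→309200, (C,nl)→1205200 …(+1); best=15600 via (C,hash)
  {ABCDE}: card=96000; try (C,hash)→10880, (C,merge)→48230, (C,nl_idx)→126880, (B,hash)→256720, (C,nl)→485280, (B,nl_idx)→1791600 …(+2); best=10880 via (C,hash)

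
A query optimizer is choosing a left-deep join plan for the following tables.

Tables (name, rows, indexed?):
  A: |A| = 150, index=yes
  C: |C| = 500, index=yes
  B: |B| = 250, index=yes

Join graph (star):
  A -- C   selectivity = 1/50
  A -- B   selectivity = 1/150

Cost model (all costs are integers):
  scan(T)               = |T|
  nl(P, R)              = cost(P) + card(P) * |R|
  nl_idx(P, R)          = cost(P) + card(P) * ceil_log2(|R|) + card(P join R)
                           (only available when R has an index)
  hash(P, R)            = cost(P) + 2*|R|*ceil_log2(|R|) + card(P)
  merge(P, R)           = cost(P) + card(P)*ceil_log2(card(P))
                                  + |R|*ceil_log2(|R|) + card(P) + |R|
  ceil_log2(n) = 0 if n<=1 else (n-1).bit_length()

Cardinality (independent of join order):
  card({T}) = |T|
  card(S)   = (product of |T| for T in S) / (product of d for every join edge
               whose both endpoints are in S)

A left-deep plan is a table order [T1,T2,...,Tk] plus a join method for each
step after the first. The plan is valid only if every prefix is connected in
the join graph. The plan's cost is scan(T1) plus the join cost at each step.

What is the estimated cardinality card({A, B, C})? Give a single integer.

Tables in S: A(150), B(250), C(500)
Edges inside S: A-C(d=50), A-B(d=150)
numerator = 150 * 250 * 500 = 18750000
denominator = 50 * 150 = 7500
card(S) = 18750000 / 7500 = 2500

2500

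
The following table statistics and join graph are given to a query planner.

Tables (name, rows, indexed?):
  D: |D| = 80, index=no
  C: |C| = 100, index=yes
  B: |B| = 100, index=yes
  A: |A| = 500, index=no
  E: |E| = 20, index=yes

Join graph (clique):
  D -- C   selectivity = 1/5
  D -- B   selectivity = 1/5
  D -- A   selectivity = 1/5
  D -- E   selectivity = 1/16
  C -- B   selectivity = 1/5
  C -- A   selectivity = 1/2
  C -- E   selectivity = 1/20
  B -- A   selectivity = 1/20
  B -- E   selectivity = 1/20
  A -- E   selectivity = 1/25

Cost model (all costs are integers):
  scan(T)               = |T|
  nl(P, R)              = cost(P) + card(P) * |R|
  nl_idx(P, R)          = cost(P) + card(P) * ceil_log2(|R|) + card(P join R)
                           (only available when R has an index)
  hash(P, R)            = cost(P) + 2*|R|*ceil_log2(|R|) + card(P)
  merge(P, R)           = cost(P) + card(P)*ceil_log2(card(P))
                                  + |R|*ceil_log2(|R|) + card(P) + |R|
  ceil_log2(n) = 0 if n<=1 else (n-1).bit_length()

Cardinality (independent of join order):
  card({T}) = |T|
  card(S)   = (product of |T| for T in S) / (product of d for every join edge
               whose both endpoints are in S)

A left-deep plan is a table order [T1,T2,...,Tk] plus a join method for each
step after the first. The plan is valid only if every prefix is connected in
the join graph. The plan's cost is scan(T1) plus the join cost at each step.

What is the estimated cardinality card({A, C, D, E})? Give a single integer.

Tables in S: A(500), C(100), D(80), E(20)
Edges inside S: D-C(d=5), D-A(d=5), D-E(d=16), C-A(d=2), C-E(d=20), A-E(d=25)
numerator = 500 * 100 * 80 * 20 = 80000000
denominator = 5 * 5 * 16 * 2 * 20 * 25 = 400000
card(S) = 80000000 / 400000 = 200

200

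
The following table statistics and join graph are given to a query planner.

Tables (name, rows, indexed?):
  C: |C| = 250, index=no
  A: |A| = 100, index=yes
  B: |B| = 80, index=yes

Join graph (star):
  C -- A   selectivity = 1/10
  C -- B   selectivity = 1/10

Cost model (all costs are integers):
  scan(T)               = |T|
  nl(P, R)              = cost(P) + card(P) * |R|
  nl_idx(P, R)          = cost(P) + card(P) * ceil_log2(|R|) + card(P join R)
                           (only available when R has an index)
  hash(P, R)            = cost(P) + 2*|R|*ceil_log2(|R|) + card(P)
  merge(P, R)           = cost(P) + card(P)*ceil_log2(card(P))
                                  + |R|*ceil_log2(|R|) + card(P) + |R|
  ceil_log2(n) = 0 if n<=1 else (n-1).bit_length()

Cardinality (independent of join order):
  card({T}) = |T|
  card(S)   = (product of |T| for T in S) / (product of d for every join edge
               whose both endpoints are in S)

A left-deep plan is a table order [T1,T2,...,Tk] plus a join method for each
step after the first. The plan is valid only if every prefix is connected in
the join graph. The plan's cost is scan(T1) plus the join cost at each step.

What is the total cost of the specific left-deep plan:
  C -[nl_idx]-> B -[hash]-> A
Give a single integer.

step 1: scan C: cost=250, card=250
step 2: join B via nl_idx
    card(P join B) = 250*80/(10) = 2000
    cost = 250 + 250*7 + 2000 = 4000
step 3: join A via hash
    card(P join A) = 2000*100/(10) = 20000
    cost = 4000 + 2*100*7 + 2000 = 7400

7400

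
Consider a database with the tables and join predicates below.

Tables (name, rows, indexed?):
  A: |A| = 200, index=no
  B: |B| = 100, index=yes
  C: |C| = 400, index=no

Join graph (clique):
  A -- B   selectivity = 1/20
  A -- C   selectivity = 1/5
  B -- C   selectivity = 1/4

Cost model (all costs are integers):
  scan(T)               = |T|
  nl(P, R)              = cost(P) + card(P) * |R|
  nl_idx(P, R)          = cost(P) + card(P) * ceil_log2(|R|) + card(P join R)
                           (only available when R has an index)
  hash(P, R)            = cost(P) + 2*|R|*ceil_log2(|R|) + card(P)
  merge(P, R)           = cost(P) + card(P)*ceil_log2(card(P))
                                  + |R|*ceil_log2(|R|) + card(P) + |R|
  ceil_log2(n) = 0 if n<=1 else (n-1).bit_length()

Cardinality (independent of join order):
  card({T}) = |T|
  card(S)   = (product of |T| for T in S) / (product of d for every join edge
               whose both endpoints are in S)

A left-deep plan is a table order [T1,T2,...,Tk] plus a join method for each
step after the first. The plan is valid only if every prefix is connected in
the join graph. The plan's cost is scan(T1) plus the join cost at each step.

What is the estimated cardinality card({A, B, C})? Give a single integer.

Tables in S: A(200), B(100), C(400)
Edges inside S: A-B(d=20), A-C(d=5), B-C(d=4)
numerator = 200 * 100 * 400 = 8000000
denominator = 20 * 5 * 4 = 400
card(S) = 8000000 / 400 = 20000

20000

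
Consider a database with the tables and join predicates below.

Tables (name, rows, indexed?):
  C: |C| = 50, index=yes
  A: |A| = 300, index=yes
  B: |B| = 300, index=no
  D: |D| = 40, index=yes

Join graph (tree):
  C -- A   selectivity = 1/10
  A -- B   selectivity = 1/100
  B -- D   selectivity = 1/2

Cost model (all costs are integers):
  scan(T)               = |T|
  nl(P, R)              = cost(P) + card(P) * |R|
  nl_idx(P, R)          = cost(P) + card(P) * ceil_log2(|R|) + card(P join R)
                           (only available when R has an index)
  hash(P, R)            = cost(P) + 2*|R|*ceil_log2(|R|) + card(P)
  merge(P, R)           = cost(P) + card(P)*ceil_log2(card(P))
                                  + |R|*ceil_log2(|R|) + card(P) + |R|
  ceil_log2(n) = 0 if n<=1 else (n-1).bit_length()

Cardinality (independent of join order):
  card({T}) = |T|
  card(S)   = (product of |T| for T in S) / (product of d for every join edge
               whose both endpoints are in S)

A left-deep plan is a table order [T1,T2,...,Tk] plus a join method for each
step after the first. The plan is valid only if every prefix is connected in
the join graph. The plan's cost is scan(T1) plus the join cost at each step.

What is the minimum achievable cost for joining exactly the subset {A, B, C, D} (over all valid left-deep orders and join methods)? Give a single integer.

10380

Selinger DP over subsets of {A,B,C,D}:
  {C}: scan cost=50, card=50
  {A}: scan cost=300, card=300
  {B}: scan cost=300, card=300
  {D}: scan cost=40, card=40
  {AC}: card=1500; try (C,hash)→1200, (A,nl_idx)→2000, (A,merge)→3400, (C,nl_idx)→3600, (C,merge)→3650, (A,hash)→5500 …(+2); best=1200 via (C,hash)
  {AB}: card=900; try (A,nl_idx)→3900, (B,hash)→6000, (A,hash)→6000, (B,merge)→6300, (A,merge)→6300, (B,nl)→90300 …(+1); best=3900 via (A,nl_idx)
  {BD}: card=6000; try (D,hash)→1080, (B,merge)→3320, (D,merge)→3580, (B,hash)→5480, (D,nl_idx)→8100, (B,nl)→12040 …(+1); best=1080 via (D,hash)
  {ABC}: card=4500; try (C,hash)→5400, (B,hash)→8100, (C,nl_idx)→13800, (C,merge)→14150, (B,merge)→22200, (C,nl)→48900 …(+1); best=5400 via (C,hash)
  {ABD}: card=18000; try (D,hash)→5280, (A,hash)→12480, (D,merge)→14080, (D,nl_idx)→27300, (D,nl)→39900, (A,nl_idx)→73080 …(+2); best=5280 via (D,hash)
  {ABCD}: card=90000; try (D,hash)→10380, (C,hash)→23880, (D,merge)→68680, (D,nl_idx)→122400, (D,nl)→185400, (C,nl_idx)→203280 …(+2); best=10380 via (D,hash)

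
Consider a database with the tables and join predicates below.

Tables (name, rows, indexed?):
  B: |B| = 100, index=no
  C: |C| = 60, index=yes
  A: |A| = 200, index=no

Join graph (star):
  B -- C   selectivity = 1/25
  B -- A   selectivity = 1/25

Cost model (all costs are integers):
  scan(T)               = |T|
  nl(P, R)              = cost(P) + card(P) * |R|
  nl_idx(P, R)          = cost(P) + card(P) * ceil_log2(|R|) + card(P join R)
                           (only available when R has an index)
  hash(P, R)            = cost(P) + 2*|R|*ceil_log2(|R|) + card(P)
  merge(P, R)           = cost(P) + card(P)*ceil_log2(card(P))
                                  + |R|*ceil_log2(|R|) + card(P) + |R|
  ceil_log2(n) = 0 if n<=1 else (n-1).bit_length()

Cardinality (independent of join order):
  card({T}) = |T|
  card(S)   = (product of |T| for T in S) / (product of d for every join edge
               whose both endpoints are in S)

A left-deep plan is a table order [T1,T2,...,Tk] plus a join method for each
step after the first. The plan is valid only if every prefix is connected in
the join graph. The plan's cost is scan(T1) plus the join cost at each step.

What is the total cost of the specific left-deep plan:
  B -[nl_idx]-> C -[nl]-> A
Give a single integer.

48940

step 1: scan B: cost=100, card=100
step 2: join C via nl_idx
    card(P join C) = 100*60/(25) = 240
    cost = 100 + 100*6 + 240 = 940
step 3: join A via nl
    card(P join A) = 240*200/(25) = 1920
    cost = 940 + 240*200 = 48940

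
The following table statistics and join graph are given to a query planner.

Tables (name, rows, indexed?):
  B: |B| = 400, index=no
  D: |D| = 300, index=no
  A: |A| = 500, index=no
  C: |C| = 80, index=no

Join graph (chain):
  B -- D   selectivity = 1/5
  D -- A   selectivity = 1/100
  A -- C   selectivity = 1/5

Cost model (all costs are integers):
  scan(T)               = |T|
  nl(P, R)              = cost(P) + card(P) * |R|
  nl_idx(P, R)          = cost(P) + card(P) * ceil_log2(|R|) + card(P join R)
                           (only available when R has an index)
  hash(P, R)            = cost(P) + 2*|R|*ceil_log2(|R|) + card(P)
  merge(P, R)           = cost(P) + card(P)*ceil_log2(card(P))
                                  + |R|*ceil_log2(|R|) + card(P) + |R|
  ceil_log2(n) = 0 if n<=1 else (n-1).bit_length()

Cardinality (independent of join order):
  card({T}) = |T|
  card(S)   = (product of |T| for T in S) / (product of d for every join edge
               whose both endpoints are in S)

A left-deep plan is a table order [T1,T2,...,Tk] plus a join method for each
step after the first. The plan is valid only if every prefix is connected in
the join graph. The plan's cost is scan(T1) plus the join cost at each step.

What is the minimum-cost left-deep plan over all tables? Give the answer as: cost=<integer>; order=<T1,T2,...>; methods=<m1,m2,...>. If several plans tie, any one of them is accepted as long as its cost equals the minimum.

Selinger DP (subsets sized 1..n):
  {B}: scan cost=400, card=400
  {D}: scan cost=300, card=300
  {A}: scan cost=500, card=500
  {C}: scan cost=80, card=80
  {BD}: card=24000; try (D,hash)→6200, (B,merge)→7300, (D,merge)→7400, (B,hash)→7800, (B,nl)→120300, (D,nl)→120400; best=6200 via (D,hash)
  {AD}: card=1500; try (D,hash)→6400, (A,merge)→8300, (D,merge)→8500, (A,hash)→9600, (A,nl)→150300, (D,nl)→150500; best=6400 via (D,hash)
  {AC}: card=8000; try (C,hash)→2120, (A,merge)→5720, (C,merge)→6140, (A,hash)→9160, (A,nl)→40080, (C,nl)→40500; best=2120 via (C,hash)
  {ABD}: card=120000; try (B,hash)→15100, (B,merge)→28400, (A,hash)→39200, (A,merge)→395200, (B,nl)→606400, (A,nl)→12006200; best=15100 via (B,hash)
  {ACD}: card=24000; try (C,hash)→9020, (D,hash)→15520, (C,merge)→25040, (D,merge)→117120, (C,nl)→126400, (D,nl)→2402120; best=9020 via (C,hash)
  {ABCD}: card=1920000; try (B,hash)→40220, (C,hash)→136220, (B,merge)→397020, (C,merge)→2175740, (B,nl)→9609020, (C,nl)→9615100; best=40220 via (B,hash)

cost=40220; order=A,D,C,B; methods=hash,hash,hash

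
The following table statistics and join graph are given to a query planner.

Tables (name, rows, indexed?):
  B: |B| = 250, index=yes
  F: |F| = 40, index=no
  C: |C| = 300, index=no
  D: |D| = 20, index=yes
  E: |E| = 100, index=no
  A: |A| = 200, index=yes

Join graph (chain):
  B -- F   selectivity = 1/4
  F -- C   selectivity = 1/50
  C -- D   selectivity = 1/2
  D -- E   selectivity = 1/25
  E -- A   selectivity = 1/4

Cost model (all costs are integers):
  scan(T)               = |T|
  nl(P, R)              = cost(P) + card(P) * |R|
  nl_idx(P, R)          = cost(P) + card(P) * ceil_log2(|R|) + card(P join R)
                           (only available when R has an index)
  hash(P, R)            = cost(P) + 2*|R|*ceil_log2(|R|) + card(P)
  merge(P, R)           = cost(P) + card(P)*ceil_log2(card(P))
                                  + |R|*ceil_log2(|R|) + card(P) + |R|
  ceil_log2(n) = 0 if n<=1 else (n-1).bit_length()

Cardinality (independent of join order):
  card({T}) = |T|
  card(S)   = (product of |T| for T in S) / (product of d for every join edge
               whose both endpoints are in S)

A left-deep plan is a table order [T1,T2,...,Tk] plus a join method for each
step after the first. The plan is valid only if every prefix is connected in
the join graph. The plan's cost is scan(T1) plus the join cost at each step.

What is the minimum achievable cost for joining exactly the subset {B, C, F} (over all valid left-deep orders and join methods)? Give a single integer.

Selinger DP over subsets of {B,C,F}:
  {B}: scan cost=250, card=250
  {F}: scan cost=40, card=40
  {C}: scan cost=300, card=300
  {BF}: card=2500; try (F,hash)→980, (B,merge)→2570, (F,merge)→2780, (B,nl_idx)→2860, (B,hash)→4080, (B,nl)→10040 …(+1); best=980 via (F,hash)
  {CF}: card=240; try (F,hash)→1080, (C,merge)→3320, (F,merge)→3580, (C,hash)→5480, (C,nl)→12040, (F,nl)→12300; best=1080 via (F,hash)
  {BCF}: card=15000; try (B,hash)→5320, (B,merge)→5490, (C,hash)→8880, (B,nl_idx)→18000, (C,merge)→36480, (B,nl)→61080 …(+1); best=5320 via (B,hash)

5320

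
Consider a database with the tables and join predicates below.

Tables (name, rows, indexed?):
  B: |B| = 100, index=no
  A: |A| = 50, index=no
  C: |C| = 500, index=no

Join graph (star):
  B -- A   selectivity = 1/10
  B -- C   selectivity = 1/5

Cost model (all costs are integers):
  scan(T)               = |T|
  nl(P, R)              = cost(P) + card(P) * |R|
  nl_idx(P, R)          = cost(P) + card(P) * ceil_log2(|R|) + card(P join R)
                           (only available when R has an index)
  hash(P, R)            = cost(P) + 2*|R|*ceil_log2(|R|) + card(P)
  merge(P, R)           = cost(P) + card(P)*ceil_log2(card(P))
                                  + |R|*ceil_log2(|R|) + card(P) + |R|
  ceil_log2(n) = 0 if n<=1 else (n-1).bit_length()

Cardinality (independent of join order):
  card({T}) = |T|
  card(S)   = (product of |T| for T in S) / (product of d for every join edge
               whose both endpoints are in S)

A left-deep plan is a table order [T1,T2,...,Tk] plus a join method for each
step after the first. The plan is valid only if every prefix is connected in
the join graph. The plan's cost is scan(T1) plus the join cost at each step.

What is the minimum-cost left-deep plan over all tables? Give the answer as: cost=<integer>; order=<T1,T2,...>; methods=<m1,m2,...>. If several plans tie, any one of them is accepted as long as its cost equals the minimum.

Selinger DP (subsets sized 1..n):
  {B}: scan cost=100, card=100
  {A}: scan cost=50, card=50
  {C}: scan cost=500, card=500
  {AB}: card=500; try (A,hash)→800, (B,merge)→1200, (A,merge)→1250, (B,hash)→1500, (B,nl)→5050, (A,nl)→5100; best=800 via (A,hash)
  {BC}: card=10000; try (B,hash)→2400, (C,merge)→5900, (B,merge)→6300, (C,hash)→9200, (C,nl)→50100, (B,nl)→50500; best=2400 via (B,hash)
  {ABC}: card=50000; try (C,hash)→10300, (C,merge)→10800, (A,hash)→13000, (A,merge)→152750, (C,nl)→250800, (A,nl)→502400; best=10300 via (C,hash)

cost=10300; order=B,A,C; methods=hash,hash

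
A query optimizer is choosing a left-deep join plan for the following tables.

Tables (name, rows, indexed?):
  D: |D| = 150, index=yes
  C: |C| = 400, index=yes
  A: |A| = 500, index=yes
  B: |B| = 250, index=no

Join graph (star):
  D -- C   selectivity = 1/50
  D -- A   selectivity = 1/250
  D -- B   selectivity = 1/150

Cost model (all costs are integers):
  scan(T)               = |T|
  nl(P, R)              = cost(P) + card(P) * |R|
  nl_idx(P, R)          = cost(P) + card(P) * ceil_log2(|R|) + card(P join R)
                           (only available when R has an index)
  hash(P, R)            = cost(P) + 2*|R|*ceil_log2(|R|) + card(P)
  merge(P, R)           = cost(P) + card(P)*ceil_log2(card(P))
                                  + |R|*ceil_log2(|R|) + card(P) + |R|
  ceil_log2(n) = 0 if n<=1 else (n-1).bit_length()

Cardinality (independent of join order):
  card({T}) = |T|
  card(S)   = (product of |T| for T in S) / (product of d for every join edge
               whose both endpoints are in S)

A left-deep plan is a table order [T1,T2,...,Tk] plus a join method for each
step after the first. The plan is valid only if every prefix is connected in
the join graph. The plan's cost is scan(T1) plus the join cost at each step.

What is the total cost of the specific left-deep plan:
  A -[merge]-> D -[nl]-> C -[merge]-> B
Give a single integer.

step 1: scan A: cost=500, card=500
step 2: join D via merge
    card(P join D) = 500*150/(250) = 300
    cost = 500 + 500*9 + 150*8 + 500 + 150 = 6850
step 3: join C via nl
    card(P join C) = 300*400/(50) = 2400
    cost = 6850 + 300*400 = 126850
step 4: join B via merge
    card(P join B) = 2400*250/(150) = 4000
    cost = 126850 + 2400*12 + 250*8 + 2400 + 250 = 160300

160300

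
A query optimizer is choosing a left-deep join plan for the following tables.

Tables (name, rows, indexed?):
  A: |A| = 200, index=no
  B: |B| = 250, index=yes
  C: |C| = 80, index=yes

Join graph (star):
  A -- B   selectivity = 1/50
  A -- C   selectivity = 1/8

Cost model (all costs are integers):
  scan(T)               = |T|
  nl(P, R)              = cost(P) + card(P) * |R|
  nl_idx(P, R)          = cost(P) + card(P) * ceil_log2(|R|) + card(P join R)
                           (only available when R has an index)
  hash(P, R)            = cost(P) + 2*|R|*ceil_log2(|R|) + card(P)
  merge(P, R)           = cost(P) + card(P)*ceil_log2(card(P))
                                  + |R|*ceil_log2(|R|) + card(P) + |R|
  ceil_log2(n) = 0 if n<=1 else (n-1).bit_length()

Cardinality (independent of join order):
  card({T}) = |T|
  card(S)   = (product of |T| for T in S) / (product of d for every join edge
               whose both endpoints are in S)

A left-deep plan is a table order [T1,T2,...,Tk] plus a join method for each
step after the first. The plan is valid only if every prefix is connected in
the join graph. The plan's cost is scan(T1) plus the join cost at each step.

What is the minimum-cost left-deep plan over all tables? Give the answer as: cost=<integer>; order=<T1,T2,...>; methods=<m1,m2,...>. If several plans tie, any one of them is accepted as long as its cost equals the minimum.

cost=4920; order=A,B,C; methods=nl_idx,hash

Selinger DP (subsets sized 1..n):
  {A}: scan cost=200, card=200
  {B}: scan cost=250, card=250
  {C}: scan cost=80, card=80
  {AB}: card=1000; try (B,nl_idx)→2800, (A,hash)→3700, (B,merge)→4250, (A,merge)→4300, (B,hash)→4400, (B,nl)→50200 …(+1); best=2800 via (B,nl_idx)
  {AC}: card=2000; try (C,hash)→1520, (A,merge)→2520, (C,merge)→2640, (A,hash)→3360, (C,nl_idx)→3600, (A,nl)→16080 …(+1); best=1520 via (C,hash)
  {ABC}: card=10000; try (C,hash)→4920, (B,hash)→7520, (C,merge)→14440, (C,nl_idx)→19800, (B,nl_idx)→27520, (B,merge)→27770 …(+2); best=4920 via (C,hash)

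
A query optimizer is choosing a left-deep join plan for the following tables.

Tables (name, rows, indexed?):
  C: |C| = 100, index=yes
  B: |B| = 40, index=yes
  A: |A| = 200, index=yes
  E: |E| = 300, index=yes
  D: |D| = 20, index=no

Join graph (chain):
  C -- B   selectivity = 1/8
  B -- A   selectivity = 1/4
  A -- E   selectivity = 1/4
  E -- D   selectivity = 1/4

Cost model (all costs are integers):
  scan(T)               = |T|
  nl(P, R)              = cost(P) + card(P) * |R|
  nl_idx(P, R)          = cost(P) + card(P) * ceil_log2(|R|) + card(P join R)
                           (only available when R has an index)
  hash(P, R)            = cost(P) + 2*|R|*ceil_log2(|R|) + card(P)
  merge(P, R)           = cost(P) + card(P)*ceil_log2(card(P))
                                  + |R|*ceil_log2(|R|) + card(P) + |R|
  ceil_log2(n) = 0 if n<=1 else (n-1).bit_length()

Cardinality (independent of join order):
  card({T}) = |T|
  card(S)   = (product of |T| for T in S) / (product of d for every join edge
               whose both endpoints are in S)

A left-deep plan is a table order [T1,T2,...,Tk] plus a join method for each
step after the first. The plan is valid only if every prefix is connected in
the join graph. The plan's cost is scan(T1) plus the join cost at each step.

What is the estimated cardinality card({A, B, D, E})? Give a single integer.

Tables in S: A(200), B(40), D(20), E(300)
Edges inside S: B-A(d=4), A-E(d=4), E-D(d=4)
numerator = 200 * 40 * 20 * 300 = 48000000
denominator = 4 * 4 * 4 = 64
card(S) = 48000000 / 64 = 750000

750000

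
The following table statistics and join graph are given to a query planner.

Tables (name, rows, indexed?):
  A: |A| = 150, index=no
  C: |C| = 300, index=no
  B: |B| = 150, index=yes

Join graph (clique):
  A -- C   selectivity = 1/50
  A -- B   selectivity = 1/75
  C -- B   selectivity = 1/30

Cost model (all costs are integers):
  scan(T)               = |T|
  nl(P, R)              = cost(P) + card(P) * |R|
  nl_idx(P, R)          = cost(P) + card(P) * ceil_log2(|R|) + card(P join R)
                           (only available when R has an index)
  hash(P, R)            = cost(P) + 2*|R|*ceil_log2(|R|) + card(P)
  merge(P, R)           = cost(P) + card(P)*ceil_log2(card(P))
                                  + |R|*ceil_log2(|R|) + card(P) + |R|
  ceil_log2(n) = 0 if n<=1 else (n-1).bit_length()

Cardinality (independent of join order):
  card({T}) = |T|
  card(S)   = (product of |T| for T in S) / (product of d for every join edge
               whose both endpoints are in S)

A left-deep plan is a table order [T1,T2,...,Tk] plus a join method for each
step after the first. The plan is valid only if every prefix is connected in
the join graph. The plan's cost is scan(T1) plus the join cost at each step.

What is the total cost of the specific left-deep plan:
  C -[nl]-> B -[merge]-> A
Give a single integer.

step 1: scan C: cost=300, card=300
step 2: join B via nl
    card(P join B) = 300*150/(30) = 1500
    cost = 300 + 300*150 = 45300
step 3: join A via merge
    card(P join A) = 1500*150/(50*75) = 60
    cost = 45300 + 1500*11 + 150*8 + 1500 + 150 = 64650

64650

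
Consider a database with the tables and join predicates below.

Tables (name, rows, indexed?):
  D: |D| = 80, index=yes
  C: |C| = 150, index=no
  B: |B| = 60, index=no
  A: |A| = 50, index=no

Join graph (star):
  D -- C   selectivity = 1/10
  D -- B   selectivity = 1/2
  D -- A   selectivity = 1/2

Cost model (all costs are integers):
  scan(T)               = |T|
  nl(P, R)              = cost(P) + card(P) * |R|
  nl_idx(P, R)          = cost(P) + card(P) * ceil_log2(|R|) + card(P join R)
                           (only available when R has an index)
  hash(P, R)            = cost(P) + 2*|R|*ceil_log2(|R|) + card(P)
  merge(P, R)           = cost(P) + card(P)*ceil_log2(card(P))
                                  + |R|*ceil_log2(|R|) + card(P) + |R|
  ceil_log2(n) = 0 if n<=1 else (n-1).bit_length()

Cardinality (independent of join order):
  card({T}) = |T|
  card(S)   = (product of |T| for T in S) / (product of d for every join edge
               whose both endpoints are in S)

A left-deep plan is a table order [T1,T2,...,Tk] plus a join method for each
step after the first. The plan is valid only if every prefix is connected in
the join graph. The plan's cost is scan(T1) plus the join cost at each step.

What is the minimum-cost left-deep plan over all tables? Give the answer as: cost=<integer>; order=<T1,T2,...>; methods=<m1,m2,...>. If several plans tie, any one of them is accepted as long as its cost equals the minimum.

Selinger DP (subsets sized 1..n):
  {D}: scan cost=80, card=80
  {C}: scan cost=150, card=150
  {B}: scan cost=60, card=60
  {A}: scan cost=50, card=50
  {CD}: card=1200; try (D,hash)→1420, (C,merge)→2070, (D,merge)→2140, (D,nl_idx)→2400, (C,hash)→2560, (C,nl)→12080 …(+1); best=1420 via (D,hash)
  {BD}: card=2400; try (B,hash)→880, (D,merge)→1120, (B,merge)→1140, (D,hash)→1240, (D,nl_idx)→2880, (D,nl)→4860 …(+1); best=880 via (B,hash)
  {AD}: card=2000; try (A,hash)→760, (D,merge)→1040, (A,merge)→1070, (D,hash)→1220, (D,nl_idx)→2400, (D,nl)→4050 …(+1); best=760 via (A,hash)
  {BCD}: card=36000; try (B,hash)→3340, (C,hash)→5680, (B,merge)→16240, (C,merge)→33430, (B,nl)→73420, (C,nl)→360880; best=3340 via (B,hash)
  {ACD}: card=30000; try (A,hash)→3220, (C,hash)→5160, (A,merge)→16170, (C,merge)→26110, (A,nl)→61420, (C,nl)→300760; best=3220 via (A,hash)
  {ABD}: card=60000; try (B,hash)→3480, (A,hash)→3880, (B,merge)→25180, (A,merge)→32430, (B,nl)→120760, (A,nl)→120880; best=3480 via (B,hash)
  {ABCD}: card=900000; try (B,hash)→33940, (A,hash)→39940, (C,hash)→65880, (B,merge)→483640, (A,merge)→615690, (C,merge)→1024830 …(+3); best=33940 via (B,hash)

cost=33940; order=C,D,A,B; methods=hash,hash,hash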